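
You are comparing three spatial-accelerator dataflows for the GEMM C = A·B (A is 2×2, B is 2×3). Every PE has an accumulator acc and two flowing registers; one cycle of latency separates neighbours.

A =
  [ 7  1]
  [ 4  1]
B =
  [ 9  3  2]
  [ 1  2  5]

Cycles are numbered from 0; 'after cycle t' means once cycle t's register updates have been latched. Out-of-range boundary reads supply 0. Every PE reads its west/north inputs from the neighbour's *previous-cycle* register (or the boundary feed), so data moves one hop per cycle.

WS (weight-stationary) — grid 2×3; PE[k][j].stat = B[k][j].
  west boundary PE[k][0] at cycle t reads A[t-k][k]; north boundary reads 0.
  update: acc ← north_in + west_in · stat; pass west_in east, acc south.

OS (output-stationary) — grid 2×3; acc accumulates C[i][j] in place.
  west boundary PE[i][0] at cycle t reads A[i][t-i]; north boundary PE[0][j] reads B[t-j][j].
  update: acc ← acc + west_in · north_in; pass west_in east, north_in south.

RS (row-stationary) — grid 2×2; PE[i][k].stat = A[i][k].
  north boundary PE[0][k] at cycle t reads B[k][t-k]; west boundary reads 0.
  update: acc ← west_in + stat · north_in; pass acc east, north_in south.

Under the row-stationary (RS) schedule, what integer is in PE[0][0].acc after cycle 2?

RS (2×2). Following PE[0][0] plus its west/north inputs:
  t=0 PE[0][0]: acc=63 h=63 v=9
  t=1 PE[0][0]: acc=21 h=21 v=3
  t=2 PE[0][0]: acc=14 h=14 v=2

PE[0][0].acc = 14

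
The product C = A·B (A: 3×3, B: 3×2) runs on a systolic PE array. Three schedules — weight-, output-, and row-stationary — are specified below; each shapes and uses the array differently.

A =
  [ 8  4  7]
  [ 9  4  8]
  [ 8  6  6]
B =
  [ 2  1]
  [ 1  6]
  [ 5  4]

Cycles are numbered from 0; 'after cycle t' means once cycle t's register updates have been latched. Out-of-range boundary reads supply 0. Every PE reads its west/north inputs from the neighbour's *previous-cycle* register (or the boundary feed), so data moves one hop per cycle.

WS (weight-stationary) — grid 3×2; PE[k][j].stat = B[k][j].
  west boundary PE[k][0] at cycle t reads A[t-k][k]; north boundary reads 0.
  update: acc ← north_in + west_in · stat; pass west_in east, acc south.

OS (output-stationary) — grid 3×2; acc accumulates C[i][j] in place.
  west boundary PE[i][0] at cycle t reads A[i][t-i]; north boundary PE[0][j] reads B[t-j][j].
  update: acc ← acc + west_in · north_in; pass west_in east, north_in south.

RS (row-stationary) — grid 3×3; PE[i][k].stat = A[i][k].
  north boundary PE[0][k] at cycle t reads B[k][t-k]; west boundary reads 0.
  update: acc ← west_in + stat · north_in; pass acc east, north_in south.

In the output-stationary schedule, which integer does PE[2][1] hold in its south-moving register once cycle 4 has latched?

register = 6

OS 3×2: PE[2][1] cycle-by-cycle (with neighbour feeds):
  c0 r1c1: 0 / 0 / 0
  c0 r2c0: 0 / 0 / 0
  c0 r2c1: 0 / 0 / 0
  c1 r1c1: 0 / 0 / 0
  c1 r2c0: 0 / 0 / 0
  c1 r2c1: 0 / 0 / 0
  c2 r1c1: 9 / 9 / 1
  c2 r2c0: 16 / 8 / 2
  c2 r2c1: 0 / 0 / 0
  c3 r1c1: 33 / 4 / 6
  c3 r2c0: 22 / 6 / 1
  c3 r2c1: 8 / 8 / 1
  c4 r1c1: 65 / 8 / 4
  c4 r2c0: 52 / 6 / 5
  c4 r2c1: 44 / 6 / 6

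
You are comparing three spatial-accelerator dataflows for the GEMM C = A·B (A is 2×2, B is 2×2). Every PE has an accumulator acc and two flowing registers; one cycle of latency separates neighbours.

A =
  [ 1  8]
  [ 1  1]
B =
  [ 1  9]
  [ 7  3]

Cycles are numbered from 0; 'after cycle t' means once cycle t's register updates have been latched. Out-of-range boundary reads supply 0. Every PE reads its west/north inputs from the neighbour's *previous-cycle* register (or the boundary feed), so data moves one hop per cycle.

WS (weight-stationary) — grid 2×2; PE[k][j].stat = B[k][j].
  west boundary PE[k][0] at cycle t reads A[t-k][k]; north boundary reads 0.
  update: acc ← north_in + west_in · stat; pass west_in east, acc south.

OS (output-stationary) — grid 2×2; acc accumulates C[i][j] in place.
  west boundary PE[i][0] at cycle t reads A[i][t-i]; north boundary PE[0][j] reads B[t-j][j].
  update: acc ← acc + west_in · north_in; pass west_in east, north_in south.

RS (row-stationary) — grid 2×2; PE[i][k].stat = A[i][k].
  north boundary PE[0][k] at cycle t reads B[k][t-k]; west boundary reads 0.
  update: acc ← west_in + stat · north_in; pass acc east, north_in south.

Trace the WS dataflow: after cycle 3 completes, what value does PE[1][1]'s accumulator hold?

Tracing WS — 2×2 array, target PE[1][1]:
  t=0 PE[0][1]: acc=0 h=0 v=0
  t=0 PE[1][0]: acc=0 h=0 v=0
  t=0 PE[1][1]: acc=0 h=0 v=0
  t=1 PE[0][1]: acc=9 h=1 v=9
  t=1 PE[1][0]: acc=57 h=8 v=57
  t=1 PE[1][1]: acc=0 h=0 v=0
  t=2 PE[0][1]: acc=9 h=1 v=9
  t=2 PE[1][0]: acc=8 h=1 v=8
  t=2 PE[1][1]: acc=33 h=8 v=33
  t=3 PE[0][1]: acc=0 h=0 v=0
  t=3 PE[1][0]: acc=0 h=0 v=0
  t=3 PE[1][1]: acc=12 h=1 v=12

PE[1][1].acc = 12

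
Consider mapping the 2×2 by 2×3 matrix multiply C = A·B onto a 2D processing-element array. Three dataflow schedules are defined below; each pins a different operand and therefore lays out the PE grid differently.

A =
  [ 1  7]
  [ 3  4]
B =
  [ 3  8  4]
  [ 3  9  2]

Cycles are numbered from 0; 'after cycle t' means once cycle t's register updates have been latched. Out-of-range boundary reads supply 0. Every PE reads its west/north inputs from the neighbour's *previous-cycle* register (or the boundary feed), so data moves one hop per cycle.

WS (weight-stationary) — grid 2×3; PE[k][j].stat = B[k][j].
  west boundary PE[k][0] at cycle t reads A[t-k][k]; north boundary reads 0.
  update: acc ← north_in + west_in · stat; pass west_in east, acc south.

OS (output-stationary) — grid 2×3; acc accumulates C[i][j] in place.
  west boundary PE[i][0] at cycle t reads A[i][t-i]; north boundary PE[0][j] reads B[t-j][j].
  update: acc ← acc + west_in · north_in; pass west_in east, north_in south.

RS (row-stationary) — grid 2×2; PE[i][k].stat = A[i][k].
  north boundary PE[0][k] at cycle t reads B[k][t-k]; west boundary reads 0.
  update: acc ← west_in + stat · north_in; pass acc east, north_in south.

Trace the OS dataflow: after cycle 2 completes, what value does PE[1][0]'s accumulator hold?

OS on a 2×3 grid — tracing PE[1][0] and its feeders:
  [0] (0,0) acc=3 (h:1 v:3)
  [0] (1,0) acc=0 (h:0 v:0)
  [1] (0,0) acc=24 (h:7 v:3)
  [1] (1,0) acc=9 (h:3 v:3)
  [2] (0,0) acc=24 (h:0 v:0)
  [2] (1,0) acc=21 (h:4 v:3)

PE[1][0].acc = 21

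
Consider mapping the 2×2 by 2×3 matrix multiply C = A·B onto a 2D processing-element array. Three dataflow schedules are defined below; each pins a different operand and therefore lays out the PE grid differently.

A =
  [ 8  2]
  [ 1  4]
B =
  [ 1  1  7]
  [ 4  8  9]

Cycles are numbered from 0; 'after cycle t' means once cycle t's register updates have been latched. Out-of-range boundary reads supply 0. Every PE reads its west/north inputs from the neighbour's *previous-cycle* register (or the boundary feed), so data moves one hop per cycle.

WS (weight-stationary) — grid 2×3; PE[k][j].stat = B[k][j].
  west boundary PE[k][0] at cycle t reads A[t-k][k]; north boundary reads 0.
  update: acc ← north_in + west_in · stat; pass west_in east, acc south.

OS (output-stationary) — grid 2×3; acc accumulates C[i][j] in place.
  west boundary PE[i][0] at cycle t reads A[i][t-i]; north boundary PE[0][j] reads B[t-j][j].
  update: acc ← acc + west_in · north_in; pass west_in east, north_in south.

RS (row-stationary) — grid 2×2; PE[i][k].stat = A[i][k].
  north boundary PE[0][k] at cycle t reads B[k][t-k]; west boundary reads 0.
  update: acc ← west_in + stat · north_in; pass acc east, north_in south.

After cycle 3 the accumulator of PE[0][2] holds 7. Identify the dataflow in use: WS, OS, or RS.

dataflow = WS

WS (2×3 grid), PE[0][2]:
  [0] (0,2) acc=0 (h:0 v:0)
  [1] (0,2) acc=0 (h:0 v:0)
  [2] (0,2) acc=56 (h:8 v:56)
  [3] (0,2) acc=7 (h:1 v:7)
OS (2×3 grid), PE[0][2]:
  [0] (0,2) acc=0 (h:0 v:0)
  [1] (0,2) acc=0 (h:0 v:0)
  [2] (0,2) acc=56 (h:8 v:7)
  [3] (0,2) acc=74 (h:2 v:9)
RS (2×2): PE[0][2] does not exist.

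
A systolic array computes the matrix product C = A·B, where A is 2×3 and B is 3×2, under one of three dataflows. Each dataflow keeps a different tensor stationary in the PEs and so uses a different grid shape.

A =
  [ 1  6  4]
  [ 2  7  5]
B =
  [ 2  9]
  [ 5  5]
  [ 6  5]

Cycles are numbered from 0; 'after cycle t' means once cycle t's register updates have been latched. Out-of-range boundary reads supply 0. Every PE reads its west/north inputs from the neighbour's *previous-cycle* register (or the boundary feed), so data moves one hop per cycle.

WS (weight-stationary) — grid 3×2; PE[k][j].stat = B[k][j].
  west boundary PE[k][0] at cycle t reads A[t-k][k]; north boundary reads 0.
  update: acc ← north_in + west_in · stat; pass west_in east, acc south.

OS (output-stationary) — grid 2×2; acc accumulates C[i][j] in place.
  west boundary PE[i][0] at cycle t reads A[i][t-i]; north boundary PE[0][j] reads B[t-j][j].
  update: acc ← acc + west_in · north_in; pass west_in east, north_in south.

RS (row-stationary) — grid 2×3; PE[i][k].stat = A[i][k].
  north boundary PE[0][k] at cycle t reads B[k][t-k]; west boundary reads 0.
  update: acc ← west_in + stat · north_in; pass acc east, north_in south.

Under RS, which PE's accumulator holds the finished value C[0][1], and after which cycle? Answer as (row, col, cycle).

Under RS, C[0][1] lands at PE[0][2]:
  step 0 · PE0,2: acc=0; fwd→0 fwd↓0
  step 1 · PE0,2: acc=0; fwd→0 fwd↓0
  step 2 · PE0,2: acc=56; fwd→56 fwd↓6
  step 3 · PE0,2: acc=59; fwd→59 fwd↓5

(row, col, cycle) = (0, 2, 3)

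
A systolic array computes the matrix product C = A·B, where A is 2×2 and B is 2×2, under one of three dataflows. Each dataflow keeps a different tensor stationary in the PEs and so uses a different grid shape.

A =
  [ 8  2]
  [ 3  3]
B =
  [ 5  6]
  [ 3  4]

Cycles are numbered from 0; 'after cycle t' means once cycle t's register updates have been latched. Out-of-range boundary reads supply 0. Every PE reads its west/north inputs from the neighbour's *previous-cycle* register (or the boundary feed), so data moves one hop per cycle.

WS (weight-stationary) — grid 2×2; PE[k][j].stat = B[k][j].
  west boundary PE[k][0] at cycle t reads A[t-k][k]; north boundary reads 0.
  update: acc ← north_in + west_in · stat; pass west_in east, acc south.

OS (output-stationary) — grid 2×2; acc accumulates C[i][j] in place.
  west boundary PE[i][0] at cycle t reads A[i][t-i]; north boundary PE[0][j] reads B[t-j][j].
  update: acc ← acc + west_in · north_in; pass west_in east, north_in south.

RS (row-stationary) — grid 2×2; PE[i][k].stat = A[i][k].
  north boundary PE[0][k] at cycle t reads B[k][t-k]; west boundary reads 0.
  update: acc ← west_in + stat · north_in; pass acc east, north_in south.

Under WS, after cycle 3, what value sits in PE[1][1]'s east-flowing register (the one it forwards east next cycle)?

WS on a 2×2 grid — tracing PE[1][1] and its feeders:
  t=0 PE[0][1]: acc=0 h=0 v=0
  t=0 PE[1][0]: acc=0 h=0 v=0
  t=0 PE[1][1]: acc=0 h=0 v=0
  t=1 PE[0][1]: acc=48 h=8 v=48
  t=1 PE[1][0]: acc=46 h=2 v=46
  t=1 PE[1][1]: acc=0 h=0 v=0
  t=2 PE[0][1]: acc=18 h=3 v=18
  t=2 PE[1][0]: acc=24 h=3 v=24
  t=2 PE[1][1]: acc=56 h=2 v=56
  t=3 PE[0][1]: acc=0 h=0 v=0
  t=3 PE[1][0]: acc=0 h=0 v=0
  t=3 PE[1][1]: acc=30 h=3 v=30

register = 3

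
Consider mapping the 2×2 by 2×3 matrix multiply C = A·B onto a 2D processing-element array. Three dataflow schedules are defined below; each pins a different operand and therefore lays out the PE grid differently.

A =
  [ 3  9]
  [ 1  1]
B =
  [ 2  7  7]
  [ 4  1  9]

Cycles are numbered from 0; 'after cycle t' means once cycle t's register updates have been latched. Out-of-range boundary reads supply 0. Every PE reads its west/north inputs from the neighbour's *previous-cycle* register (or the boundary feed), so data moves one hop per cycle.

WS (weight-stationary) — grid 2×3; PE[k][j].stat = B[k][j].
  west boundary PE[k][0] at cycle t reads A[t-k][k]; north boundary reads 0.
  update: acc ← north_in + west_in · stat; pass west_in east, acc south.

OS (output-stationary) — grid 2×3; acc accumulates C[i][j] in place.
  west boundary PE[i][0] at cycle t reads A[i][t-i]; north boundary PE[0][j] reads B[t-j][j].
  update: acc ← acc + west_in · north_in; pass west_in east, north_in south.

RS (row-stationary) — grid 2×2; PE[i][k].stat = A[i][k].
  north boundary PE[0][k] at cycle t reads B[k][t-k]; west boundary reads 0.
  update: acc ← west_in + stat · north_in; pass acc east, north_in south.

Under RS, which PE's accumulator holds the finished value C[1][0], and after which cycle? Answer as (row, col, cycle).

RS — PE[1][1] is where C[1][0] collects:
  [0] (1,1) acc=0 (h:0 v:0)
  [1] (1,1) acc=0 (h:0 v:0)
  [2] (1,1) acc=6 (h:6 v:4)

(row, col, cycle) = (1, 1, 2)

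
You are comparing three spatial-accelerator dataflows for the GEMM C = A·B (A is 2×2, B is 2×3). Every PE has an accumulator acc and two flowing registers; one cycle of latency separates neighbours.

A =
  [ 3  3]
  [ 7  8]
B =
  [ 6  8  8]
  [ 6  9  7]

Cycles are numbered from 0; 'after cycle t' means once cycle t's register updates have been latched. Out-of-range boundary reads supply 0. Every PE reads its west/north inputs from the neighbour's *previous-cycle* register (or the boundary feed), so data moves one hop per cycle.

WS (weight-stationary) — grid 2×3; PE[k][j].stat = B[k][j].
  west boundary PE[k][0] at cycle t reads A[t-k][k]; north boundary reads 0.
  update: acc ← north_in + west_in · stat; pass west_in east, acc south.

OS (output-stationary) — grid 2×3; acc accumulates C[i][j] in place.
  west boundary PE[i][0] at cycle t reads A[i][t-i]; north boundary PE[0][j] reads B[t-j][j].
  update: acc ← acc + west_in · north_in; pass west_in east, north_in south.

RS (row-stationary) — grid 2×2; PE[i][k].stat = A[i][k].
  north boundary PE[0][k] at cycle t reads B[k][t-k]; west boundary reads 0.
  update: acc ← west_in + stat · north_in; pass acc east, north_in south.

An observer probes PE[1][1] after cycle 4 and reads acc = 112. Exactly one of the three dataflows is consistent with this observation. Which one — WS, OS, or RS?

— WS: 2×3; PE[1][1] trace:
  t=0 PE[1][1]: acc=0 h=0 v=0
  t=1 PE[1][1]: acc=0 h=0 v=0
  t=2 PE[1][1]: acc=51 h=3 v=51
  t=3 PE[1][1]: acc=128 h=8 v=128
  t=4 PE[1][1]: acc=0 h=0 v=0
— OS: 2×3; PE[1][1] trace:
  t=0 PE[1][1]: acc=0 h=0 v=0
  t=1 PE[1][1]: acc=0 h=0 v=0
  t=2 PE[1][1]: acc=56 h=7 v=8
  t=3 PE[1][1]: acc=128 h=8 v=9
  t=4 PE[1][1]: acc=128 h=0 v=0
— RS: 2×2; PE[1][1] trace:
  t=0 PE[1][1]: acc=0 h=0 v=0
  t=1 PE[1][1]: acc=0 h=0 v=0
  t=2 PE[1][1]: acc=90 h=90 v=6
  t=3 PE[1][1]: acc=128 h=128 v=9
  t=4 PE[1][1]: acc=112 h=112 v=7

dataflow = RS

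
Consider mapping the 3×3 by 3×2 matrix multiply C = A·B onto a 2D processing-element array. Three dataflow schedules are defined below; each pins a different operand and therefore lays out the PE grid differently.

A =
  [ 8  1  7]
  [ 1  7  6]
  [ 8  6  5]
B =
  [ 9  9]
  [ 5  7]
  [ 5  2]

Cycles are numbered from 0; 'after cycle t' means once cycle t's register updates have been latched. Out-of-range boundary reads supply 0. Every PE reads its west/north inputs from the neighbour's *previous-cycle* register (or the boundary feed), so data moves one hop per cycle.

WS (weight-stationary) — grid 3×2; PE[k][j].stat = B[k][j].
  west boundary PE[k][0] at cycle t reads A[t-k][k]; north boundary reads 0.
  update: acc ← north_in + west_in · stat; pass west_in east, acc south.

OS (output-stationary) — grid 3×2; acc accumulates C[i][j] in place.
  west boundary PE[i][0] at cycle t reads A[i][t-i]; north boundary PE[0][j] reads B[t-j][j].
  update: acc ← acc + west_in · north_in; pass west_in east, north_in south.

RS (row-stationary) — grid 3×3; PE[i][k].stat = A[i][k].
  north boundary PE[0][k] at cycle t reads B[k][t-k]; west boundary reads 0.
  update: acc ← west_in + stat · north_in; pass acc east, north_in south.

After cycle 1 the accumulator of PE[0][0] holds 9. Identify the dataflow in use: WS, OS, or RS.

WS (3×2 grid), PE[0][0]:
  cycle 0: PE[0][0] → acc 72, east 8, south 72
  cycle 1: PE[0][0] → acc 9, east 1, south 9
OS (3×2 grid), PE[0][0]:
  cycle 0: PE[0][0] → acc 72, east 8, south 9
  cycle 1: PE[0][0] → acc 77, east 1, south 5
RS (3×3 grid), PE[0][0]:
  cycle 0: PE[0][0] → acc 72, east 72, south 9
  cycle 1: PE[0][0] → acc 72, east 72, south 9

dataflow = WS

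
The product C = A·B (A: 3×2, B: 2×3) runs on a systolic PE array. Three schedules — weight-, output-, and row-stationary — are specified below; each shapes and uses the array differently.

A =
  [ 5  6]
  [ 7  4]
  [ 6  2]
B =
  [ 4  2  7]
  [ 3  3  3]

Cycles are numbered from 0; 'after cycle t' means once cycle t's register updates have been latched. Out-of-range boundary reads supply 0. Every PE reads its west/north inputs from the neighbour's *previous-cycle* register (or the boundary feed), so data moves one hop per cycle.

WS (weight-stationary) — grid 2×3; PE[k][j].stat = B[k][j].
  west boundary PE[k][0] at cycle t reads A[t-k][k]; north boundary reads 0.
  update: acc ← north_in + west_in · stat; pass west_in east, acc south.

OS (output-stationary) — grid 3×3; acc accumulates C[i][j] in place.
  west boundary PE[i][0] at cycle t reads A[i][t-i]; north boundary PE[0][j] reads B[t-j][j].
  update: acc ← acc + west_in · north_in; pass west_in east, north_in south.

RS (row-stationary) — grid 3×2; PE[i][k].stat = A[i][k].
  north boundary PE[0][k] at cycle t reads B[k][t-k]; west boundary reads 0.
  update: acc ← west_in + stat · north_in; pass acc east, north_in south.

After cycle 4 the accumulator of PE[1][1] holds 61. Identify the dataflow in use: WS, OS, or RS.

WS (2×3 grid), PE[1][1]:
  cycle 0: PE[1][1] → acc 0, east 0, south 0
  cycle 1: PE[1][1] → acc 0, east 0, south 0
  cycle 2: PE[1][1] → acc 28, east 6, south 28
  cycle 3: PE[1][1] → acc 26, east 4, south 26
  cycle 4: PE[1][1] → acc 18, east 2, south 18
OS (3×3 grid), PE[1][1]:
  cycle 0: PE[1][1] → acc 0, east 0, south 0
  cycle 1: PE[1][1] → acc 0, east 0, south 0
  cycle 2: PE[1][1] → acc 14, east 7, south 2
  cycle 3: PE[1][1] → acc 26, east 4, south 3
  cycle 4: PE[1][1] → acc 26, east 0, south 0
RS (3×2 grid), PE[1][1]:
  cycle 0: PE[1][1] → acc 0, east 0, south 0
  cycle 1: PE[1][1] → acc 0, east 0, south 0
  cycle 2: PE[1][1] → acc 40, east 40, south 3
  cycle 3: PE[1][1] → acc 26, east 26, south 3
  cycle 4: PE[1][1] → acc 61, east 61, south 3

dataflow = RS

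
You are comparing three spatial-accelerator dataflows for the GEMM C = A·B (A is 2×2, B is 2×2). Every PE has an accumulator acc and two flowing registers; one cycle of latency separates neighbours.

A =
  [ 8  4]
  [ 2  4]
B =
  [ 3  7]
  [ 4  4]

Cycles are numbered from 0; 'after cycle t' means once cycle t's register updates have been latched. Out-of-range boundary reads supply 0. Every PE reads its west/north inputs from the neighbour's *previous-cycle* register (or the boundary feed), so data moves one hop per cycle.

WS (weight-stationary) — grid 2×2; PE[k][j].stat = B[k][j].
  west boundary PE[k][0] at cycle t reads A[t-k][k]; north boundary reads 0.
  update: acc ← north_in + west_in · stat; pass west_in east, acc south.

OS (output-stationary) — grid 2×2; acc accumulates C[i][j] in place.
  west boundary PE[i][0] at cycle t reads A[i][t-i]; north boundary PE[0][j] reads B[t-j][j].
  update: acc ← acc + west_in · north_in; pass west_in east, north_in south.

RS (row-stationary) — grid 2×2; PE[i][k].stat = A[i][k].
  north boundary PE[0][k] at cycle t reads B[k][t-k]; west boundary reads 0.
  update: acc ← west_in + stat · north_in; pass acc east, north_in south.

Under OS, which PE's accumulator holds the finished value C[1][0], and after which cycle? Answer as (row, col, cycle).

OS — PE[1][0] is where C[1][0] collects:
  step 0 · PE1,0: acc=0; fwd→0 fwd↓0
  step 1 · PE1,0: acc=6; fwd→2 fwd↓3
  step 2 · PE1,0: acc=22; fwd→4 fwd↓4

(row, col, cycle) = (1, 0, 2)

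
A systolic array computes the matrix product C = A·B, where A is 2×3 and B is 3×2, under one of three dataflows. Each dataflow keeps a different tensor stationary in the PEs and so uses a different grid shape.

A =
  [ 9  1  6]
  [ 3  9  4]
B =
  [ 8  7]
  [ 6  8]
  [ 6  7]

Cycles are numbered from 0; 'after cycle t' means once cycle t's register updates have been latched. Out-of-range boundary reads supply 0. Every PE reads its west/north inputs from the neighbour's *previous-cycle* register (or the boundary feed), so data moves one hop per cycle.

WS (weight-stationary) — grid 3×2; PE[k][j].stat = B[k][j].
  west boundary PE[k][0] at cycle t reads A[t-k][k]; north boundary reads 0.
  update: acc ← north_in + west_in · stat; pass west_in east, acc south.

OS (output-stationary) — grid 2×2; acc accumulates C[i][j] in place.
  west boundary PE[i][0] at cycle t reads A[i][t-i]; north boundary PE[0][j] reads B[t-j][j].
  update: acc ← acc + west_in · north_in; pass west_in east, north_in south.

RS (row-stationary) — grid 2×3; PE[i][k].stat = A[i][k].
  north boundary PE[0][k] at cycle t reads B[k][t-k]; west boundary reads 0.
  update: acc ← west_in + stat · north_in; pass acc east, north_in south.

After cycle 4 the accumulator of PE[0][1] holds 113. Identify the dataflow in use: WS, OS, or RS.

WS (3×2 grid), PE[0][1]:
  step 0 · PE0,1: acc=0; fwd→0 fwd↓0
  step 1 · PE0,1: acc=63; fwd→9 fwd↓63
  step 2 · PE0,1: acc=21; fwd→3 fwd↓21
  step 3 · PE0,1: acc=0; fwd→0 fwd↓0
  step 4 · PE0,1: acc=0; fwd→0 fwd↓0
OS (2×2 grid), PE[0][1]:
  step 0 · PE0,1: acc=0; fwd→0 fwd↓0
  step 1 · PE0,1: acc=63; fwd→9 fwd↓7
  step 2 · PE0,1: acc=71; fwd→1 fwd↓8
  step 3 · PE0,1: acc=113; fwd→6 fwd↓7
  step 4 · PE0,1: acc=113; fwd→0 fwd↓0
RS (2×3 grid), PE[0][1]:
  step 0 · PE0,1: acc=0; fwd→0 fwd↓0
  step 1 · PE0,1: acc=78; fwd→78 fwd↓6
  step 2 · PE0,1: acc=71; fwd→71 fwd↓8
  step 3 · PE0,1: acc=0; fwd→0 fwd↓0
  step 4 · PE0,1: acc=0; fwd→0 fwd↓0

dataflow = OS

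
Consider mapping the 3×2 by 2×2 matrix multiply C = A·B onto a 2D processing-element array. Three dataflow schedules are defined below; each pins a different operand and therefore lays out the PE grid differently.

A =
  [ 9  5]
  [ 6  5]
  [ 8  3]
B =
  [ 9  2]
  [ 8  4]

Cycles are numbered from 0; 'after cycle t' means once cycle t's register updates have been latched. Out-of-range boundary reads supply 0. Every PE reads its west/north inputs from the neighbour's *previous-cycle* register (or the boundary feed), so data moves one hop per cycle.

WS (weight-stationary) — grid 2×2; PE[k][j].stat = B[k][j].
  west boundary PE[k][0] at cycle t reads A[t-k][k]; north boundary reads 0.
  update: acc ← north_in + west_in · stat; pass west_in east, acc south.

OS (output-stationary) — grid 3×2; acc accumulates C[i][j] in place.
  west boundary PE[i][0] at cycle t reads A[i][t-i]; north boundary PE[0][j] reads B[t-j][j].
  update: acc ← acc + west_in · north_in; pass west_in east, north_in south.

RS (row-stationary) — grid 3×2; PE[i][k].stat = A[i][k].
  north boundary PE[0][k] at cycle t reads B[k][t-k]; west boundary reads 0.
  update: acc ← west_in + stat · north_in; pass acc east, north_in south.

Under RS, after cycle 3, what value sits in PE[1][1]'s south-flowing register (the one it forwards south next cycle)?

RS 3×2: PE[1][1] cycle-by-cycle (with neighbour feeds):
  after 0 — PE[0][1] acc=0, pass-E 0, pass-S 0
  after 0 — PE[1][0] acc=0, pass-E 0, pass-S 0
  after 0 — PE[1][1] acc=0, pass-E 0, pass-S 0
  after 1 — PE[0][1] acc=121, pass-E 121, pass-S 8
  after 1 — PE[1][0] acc=54, pass-E 54, pass-S 9
  after 1 — PE[1][1] acc=0, pass-E 0, pass-S 0
  after 2 — PE[0][1] acc=38, pass-E 38, pass-S 4
  after 2 — PE[1][0] acc=12, pass-E 12, pass-S 2
  after 2 — PE[1][1] acc=94, pass-E 94, pass-S 8
  after 3 — PE[0][1] acc=0, pass-E 0, pass-S 0
  after 3 — PE[1][0] acc=0, pass-E 0, pass-S 0
  after 3 — PE[1][1] acc=32, pass-E 32, pass-S 4

register = 4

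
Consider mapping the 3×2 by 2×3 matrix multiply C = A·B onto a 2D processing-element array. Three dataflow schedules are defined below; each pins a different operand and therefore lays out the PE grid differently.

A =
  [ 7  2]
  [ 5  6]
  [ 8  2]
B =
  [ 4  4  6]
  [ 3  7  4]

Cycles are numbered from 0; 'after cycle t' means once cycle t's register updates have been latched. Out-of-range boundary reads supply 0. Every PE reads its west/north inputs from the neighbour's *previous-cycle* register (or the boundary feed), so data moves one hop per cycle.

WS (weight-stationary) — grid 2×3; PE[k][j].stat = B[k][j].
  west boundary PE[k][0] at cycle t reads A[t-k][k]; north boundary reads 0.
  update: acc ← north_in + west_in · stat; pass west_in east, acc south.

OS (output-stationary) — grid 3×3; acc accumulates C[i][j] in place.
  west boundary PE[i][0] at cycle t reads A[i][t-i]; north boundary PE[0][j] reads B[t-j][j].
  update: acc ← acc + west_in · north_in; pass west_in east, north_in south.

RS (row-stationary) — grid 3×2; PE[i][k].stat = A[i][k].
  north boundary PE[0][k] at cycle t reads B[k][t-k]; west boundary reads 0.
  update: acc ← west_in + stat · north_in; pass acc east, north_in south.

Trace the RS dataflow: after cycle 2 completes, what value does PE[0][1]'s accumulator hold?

Tracing RS — 3×2 array, target PE[0][1]:
  0: (0,0).acc=28  regs=<28,4>
  0: (0,1).acc=0  regs=<0,0>
  1: (0,0).acc=28  regs=<28,4>
  1: (0,1).acc=34  regs=<34,3>
  2: (0,0).acc=42  regs=<42,6>
  2: (0,1).acc=42  regs=<42,7>

PE[0][1].acc = 42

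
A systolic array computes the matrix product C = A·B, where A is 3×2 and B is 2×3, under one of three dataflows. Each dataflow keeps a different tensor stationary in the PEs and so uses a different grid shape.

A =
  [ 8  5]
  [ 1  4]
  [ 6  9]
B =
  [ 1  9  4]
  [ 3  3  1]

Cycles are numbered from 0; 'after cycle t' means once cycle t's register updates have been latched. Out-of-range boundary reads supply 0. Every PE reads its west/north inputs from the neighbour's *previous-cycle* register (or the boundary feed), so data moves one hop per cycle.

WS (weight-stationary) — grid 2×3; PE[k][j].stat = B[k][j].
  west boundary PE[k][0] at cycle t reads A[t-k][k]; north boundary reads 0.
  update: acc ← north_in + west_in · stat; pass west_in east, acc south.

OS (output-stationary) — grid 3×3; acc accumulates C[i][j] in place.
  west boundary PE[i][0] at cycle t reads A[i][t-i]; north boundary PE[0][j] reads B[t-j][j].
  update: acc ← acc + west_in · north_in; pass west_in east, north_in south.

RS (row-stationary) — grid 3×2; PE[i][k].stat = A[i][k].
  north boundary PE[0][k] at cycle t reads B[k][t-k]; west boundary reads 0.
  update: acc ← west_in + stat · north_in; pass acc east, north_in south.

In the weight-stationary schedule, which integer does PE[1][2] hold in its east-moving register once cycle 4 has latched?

register = 4

WS 2×3: PE[1][2] cycle-by-cycle (with neighbour feeds):
  step 0 · PE0,2: acc=0; fwd→0 fwd↓0
  step 0 · PE1,1: acc=0; fwd→0 fwd↓0
  step 0 · PE1,2: acc=0; fwd→0 fwd↓0
  step 1 · PE0,2: acc=0; fwd→0 fwd↓0
  step 1 · PE1,1: acc=0; fwd→0 fwd↓0
  step 1 · PE1,2: acc=0; fwd→0 fwd↓0
  step 2 · PE0,2: acc=32; fwd→8 fwd↓32
  step 2 · PE1,1: acc=87; fwd→5 fwd↓87
  step 2 · PE1,2: acc=0; fwd→0 fwd↓0
  step 3 · PE0,2: acc=4; fwd→1 fwd↓4
  step 3 · PE1,1: acc=21; fwd→4 fwd↓21
  step 3 · PE1,2: acc=37; fwd→5 fwd↓37
  step 4 · PE0,2: acc=24; fwd→6 fwd↓24
  step 4 · PE1,1: acc=81; fwd→9 fwd↓81
  step 4 · PE1,2: acc=8; fwd→4 fwd↓8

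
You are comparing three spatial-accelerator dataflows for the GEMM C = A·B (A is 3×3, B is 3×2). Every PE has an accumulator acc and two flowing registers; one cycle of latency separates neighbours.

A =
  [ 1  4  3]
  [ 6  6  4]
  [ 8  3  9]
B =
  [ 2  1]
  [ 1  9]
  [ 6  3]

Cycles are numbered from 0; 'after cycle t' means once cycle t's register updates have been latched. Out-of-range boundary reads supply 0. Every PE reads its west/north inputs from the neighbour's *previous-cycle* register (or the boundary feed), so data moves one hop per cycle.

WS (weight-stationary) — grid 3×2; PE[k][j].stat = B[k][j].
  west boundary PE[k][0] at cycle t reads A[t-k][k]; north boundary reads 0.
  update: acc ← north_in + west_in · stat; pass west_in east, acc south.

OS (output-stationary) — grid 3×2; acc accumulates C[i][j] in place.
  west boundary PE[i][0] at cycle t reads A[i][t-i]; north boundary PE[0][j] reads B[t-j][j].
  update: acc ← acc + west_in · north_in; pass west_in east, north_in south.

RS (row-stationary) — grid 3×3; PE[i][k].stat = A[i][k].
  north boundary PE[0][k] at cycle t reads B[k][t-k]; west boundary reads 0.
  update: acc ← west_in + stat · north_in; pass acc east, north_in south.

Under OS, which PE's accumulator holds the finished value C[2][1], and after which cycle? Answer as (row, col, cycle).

(row, col, cycle) = (2, 1, 5)

OS: C[2][1] accumulates in PE[2][1]:
  @0  [2,1]  acc 0  |  →0  ↓0
  @1  [2,1]  acc 0  |  →0  ↓0
  @2  [2,1]  acc 0  |  →0  ↓0
  @3  [2,1]  acc 8  |  →8  ↓1
  @4  [2,1]  acc 35  |  →3  ↓9
  @5  [2,1]  acc 62  |  →9  ↓3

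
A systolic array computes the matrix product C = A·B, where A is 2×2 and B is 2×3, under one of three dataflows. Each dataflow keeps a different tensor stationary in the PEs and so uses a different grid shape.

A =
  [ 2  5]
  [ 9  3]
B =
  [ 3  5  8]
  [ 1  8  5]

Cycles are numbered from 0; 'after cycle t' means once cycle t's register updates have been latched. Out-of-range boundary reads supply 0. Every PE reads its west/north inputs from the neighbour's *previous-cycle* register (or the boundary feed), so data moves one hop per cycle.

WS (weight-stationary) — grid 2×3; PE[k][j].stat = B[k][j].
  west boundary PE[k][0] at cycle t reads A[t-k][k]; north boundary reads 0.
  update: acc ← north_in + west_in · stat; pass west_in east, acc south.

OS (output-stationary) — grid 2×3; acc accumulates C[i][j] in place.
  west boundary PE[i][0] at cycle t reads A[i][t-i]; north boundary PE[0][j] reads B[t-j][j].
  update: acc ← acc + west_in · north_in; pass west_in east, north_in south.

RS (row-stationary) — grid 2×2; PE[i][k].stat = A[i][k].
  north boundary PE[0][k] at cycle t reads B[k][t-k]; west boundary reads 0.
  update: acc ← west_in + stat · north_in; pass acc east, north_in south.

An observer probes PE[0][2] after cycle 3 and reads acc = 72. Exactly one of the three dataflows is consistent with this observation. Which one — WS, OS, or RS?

WS (2×3 grid), PE[0][2]:
  after 0 — PE[0][2] acc=0, pass-E 0, pass-S 0
  after 1 — PE[0][2] acc=0, pass-E 0, pass-S 0
  after 2 — PE[0][2] acc=16, pass-E 2, pass-S 16
  after 3 — PE[0][2] acc=72, pass-E 9, pass-S 72
OS (2×3 grid), PE[0][2]:
  after 0 — PE[0][2] acc=0, pass-E 0, pass-S 0
  after 1 — PE[0][2] acc=0, pass-E 0, pass-S 0
  after 2 — PE[0][2] acc=16, pass-E 2, pass-S 8
  after 3 — PE[0][2] acc=41, pass-E 5, pass-S 5
RS: PE[0][2] is outside its 2×2 grid.

dataflow = WS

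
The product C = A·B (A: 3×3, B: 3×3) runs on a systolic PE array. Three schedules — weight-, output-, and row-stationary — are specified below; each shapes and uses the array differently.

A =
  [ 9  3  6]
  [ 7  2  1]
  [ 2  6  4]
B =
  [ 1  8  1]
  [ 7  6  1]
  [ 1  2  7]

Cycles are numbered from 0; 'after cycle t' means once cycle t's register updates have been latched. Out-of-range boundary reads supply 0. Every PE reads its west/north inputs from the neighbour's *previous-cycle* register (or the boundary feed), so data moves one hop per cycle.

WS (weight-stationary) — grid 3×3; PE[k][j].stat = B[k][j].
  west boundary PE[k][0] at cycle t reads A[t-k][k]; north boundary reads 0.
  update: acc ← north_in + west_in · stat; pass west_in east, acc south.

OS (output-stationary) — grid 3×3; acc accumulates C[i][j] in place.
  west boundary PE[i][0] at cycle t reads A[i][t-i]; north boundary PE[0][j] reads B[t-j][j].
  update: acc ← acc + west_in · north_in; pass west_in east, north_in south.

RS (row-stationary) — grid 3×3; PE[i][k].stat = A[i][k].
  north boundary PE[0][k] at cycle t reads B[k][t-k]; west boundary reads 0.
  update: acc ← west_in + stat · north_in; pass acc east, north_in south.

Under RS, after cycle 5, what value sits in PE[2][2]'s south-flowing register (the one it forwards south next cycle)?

RS (3×3). Following PE[2][2] plus its west/north inputs:
  @0  [1,2]  acc 0  |  →0  ↓0
  @0  [2,1]  acc 0  |  →0  ↓0
  @0  [2,2]  acc 0  |  →0  ↓0
  @1  [1,2]  acc 0  |  →0  ↓0
  @1  [2,1]  acc 0  |  →0  ↓0
  @1  [2,2]  acc 0  |  →0  ↓0
  @2  [1,2]  acc 0  |  →0  ↓0
  @2  [2,1]  acc 0  |  →0  ↓0
  @2  [2,2]  acc 0  |  →0  ↓0
  @3  [1,2]  acc 22  |  →22  ↓1
  @3  [2,1]  acc 44  |  →44  ↓7
  @3  [2,2]  acc 0  |  →0  ↓0
  @4  [1,2]  acc 70  |  →70  ↓2
  @4  [2,1]  acc 52  |  →52  ↓6
  @4  [2,2]  acc 48  |  →48  ↓1
  @5  [1,2]  acc 16  |  →16  ↓7
  @5  [2,1]  acc 8  |  →8  ↓1
  @5  [2,2]  acc 60  |  →60  ↓2

register = 2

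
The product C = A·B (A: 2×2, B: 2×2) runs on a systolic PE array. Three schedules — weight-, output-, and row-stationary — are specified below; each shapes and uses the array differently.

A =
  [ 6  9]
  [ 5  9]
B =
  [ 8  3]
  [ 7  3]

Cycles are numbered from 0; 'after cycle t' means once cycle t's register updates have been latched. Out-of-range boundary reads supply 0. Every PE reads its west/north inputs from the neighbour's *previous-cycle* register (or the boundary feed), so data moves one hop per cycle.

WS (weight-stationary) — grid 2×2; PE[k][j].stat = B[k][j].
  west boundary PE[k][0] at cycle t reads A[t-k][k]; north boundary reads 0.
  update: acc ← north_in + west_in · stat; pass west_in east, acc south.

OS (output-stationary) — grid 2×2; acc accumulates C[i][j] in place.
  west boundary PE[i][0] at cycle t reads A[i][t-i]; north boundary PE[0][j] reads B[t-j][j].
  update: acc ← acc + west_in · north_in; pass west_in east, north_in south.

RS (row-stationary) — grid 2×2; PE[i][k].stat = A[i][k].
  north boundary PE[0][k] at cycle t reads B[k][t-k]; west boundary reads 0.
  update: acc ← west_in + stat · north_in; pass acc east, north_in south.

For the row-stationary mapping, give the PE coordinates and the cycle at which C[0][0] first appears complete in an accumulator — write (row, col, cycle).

RS — PE[0][1] is where C[0][0] collects:
  [0] (0,1) acc=0 (h:0 v:0)
  [1] (0,1) acc=111 (h:111 v:7)

(row, col, cycle) = (0, 1, 1)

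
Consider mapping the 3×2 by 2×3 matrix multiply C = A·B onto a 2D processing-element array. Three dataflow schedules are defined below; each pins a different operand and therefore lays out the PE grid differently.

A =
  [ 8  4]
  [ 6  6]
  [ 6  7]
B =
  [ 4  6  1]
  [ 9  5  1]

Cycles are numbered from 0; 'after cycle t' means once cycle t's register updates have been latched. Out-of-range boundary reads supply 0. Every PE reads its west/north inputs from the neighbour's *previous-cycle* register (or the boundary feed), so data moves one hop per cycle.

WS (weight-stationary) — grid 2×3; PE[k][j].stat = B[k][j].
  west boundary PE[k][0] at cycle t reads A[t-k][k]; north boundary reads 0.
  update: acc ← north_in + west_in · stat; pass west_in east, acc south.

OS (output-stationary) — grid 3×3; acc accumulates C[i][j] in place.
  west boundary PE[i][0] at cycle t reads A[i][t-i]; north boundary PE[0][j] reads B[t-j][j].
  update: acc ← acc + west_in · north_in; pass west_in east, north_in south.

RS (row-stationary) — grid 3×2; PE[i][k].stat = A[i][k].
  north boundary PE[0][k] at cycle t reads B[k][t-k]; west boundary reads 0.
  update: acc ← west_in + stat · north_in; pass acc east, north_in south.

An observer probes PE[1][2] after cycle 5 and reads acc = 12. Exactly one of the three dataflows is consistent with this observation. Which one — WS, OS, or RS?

WS [2×3] PE[1][2] across cycles:
  c0 r1c2: 0 / 0 / 0
  c1 r1c2: 0 / 0 / 0
  c2 r1c2: 0 / 0 / 0
  c3 r1c2: 12 / 4 / 12
  c4 r1c2: 12 / 6 / 12
  c5 r1c2: 13 / 7 / 13
OS [3×3] PE[1][2] across cycles:
  c0 r1c2: 0 / 0 / 0
  c1 r1c2: 0 / 0 / 0
  c2 r1c2: 0 / 0 / 0
  c3 r1c2: 6 / 6 / 1
  c4 r1c2: 12 / 6 / 1
  c5 r1c2: 12 / 0 / 0
RS: PE[1][2] is outside its 3×2 grid.

dataflow = OS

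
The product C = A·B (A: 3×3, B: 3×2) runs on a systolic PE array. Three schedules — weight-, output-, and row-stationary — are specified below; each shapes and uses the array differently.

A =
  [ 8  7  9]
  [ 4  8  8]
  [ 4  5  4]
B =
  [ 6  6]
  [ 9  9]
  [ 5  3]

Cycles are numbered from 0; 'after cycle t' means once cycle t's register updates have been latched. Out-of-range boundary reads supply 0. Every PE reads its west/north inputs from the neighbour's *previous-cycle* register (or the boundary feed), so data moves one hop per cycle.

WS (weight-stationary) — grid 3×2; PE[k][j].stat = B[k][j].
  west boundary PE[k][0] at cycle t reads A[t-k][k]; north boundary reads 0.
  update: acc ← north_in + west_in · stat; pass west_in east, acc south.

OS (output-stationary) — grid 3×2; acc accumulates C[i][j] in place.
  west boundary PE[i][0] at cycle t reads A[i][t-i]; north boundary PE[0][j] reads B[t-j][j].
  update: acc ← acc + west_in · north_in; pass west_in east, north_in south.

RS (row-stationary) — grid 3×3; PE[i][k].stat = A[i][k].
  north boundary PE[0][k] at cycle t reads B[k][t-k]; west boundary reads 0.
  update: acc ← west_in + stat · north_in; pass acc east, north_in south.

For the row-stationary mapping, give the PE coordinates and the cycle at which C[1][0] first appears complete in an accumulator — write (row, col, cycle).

(row, col, cycle) = (1, 2, 3)

RS: C[1][0] accumulates in PE[1][2]:
  [0] (1,2) acc=0 (h:0 v:0)
  [1] (1,2) acc=0 (h:0 v:0)
  [2] (1,2) acc=0 (h:0 v:0)
  [3] (1,2) acc=136 (h:136 v:5)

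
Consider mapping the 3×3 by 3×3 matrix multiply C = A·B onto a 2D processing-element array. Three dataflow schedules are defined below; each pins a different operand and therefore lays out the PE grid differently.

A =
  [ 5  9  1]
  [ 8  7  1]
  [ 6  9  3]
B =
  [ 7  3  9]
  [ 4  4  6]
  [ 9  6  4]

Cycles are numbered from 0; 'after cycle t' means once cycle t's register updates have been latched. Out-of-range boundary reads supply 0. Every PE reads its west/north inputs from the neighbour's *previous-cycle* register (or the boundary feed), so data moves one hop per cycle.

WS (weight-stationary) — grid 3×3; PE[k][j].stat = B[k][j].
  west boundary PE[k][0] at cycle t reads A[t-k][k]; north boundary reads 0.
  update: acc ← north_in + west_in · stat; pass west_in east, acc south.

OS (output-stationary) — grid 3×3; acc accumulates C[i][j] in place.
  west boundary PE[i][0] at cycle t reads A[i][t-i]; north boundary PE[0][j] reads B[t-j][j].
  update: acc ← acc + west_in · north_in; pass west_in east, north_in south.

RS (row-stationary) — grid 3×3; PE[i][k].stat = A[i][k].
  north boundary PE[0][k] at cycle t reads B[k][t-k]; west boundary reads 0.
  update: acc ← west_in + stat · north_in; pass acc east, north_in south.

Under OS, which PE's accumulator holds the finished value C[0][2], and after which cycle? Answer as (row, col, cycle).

OS: C[0][2] accumulates in PE[0][2]:
  @0  [0,2]  acc 0  |  →0  ↓0
  @1  [0,2]  acc 0  |  →0  ↓0
  @2  [0,2]  acc 45  |  →5  ↓9
  @3  [0,2]  acc 99  |  →9  ↓6
  @4  [0,2]  acc 103  |  →1  ↓4

(row, col, cycle) = (0, 2, 4)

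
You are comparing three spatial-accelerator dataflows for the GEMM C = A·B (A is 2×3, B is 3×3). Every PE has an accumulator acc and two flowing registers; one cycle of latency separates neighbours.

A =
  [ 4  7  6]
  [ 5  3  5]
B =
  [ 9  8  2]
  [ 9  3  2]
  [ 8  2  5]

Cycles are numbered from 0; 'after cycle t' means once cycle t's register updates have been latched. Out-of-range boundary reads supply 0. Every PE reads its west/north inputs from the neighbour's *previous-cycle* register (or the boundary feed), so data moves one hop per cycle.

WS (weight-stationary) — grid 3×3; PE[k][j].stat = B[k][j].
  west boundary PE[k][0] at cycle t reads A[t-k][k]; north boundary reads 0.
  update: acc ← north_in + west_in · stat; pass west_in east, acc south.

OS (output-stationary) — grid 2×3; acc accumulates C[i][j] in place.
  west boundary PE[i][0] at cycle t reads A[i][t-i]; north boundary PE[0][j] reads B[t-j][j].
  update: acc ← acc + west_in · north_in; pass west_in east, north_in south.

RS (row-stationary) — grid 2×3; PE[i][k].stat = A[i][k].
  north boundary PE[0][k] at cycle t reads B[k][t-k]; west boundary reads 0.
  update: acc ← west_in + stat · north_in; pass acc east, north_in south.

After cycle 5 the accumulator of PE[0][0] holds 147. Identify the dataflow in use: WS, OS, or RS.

dataflow = OS

WS (3×3 grid), PE[0][0]:
  cycle 0: PE[0][0] → acc 36, east 4, south 36
  cycle 1: PE[0][0] → acc 45, east 5, south 45
  cycle 2: PE[0][0] → acc 0, east 0, south 0
  cycle 3: PE[0][0] → acc 0, east 0, south 0
  cycle 4: PE[0][0] → acc 0, east 0, south 0
  cycle 5: PE[0][0] → acc 0, east 0, south 0
OS (2×3 grid), PE[0][0]:
  cycle 0: PE[0][0] → acc 36, east 4, south 9
  cycle 1: PE[0][0] → acc 99, east 7, south 9
  cycle 2: PE[0][0] → acc 147, east 6, south 8
  cycle 3: PE[0][0] → acc 147, east 0, south 0
  cycle 4: PE[0][0] → acc 147, east 0, south 0
  cycle 5: PE[0][0] → acc 147, east 0, south 0
RS (2×3 grid), PE[0][0]:
  cycle 0: PE[0][0] → acc 36, east 36, south 9
  cycle 1: PE[0][0] → acc 32, east 32, south 8
  cycle 2: PE[0][0] → acc 8, east 8, south 2
  cycle 3: PE[0][0] → acc 0, east 0, south 0
  cycle 4: PE[0][0] → acc 0, east 0, south 0
  cycle 5: PE[0][0] → acc 0, east 0, south 0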